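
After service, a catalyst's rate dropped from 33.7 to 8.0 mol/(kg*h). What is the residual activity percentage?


Activity (%) = (rate_used / rate_fresh) * 100
rate_used = 8.0, rate_fresh = 33.7
= (8.0 / 33.7) * 100
= 0.2374 * 100 = 23.74

23.74 %


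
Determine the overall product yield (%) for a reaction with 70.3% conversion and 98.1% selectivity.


Overall yield = conversion (%) * selectivity (%) / 100
Conversion = 70.3%, Selectivity = 98.1%
Y = 70.3 * 98.1 / 100
= 68.9643 %

68.9643 %


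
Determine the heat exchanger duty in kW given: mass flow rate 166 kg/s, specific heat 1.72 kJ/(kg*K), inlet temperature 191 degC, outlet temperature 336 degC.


Q = m_dot * cp * delta_T
delta_T = 336 - 191 = 145 K
Q = 166 * 1.72 * 145
= 285.52 * 145
= 41400.4 kW

41400.4 kW


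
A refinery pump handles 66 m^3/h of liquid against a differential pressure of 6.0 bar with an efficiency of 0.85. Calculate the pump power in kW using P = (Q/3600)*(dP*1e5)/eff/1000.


Q = 66 / 3600 = 0.0183333 m^3/s
P = 0.0183333 * (6.0 * 1e5) / 0.85 / 1000 = 12.94

12.94 kW


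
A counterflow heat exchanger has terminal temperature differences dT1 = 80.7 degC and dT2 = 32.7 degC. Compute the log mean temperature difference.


LMTD = (dT1 - dT2) / ln(dT1/dT2)
= (80.7 - 32.7) / ln(80.7 / 32.7) = 48 / 0.903363 = 53.13

53.13 degC


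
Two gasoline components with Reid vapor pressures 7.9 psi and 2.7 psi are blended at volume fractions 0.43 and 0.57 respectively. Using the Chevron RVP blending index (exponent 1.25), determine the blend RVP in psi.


Chevron index: RVP_blend = (sum xi*RVPi^1.25)^(1/1.25)
RVP^1.25 terms: 0.43 * 7.9^1.25 + 0.57 * 2.7^1.25 = 7.6679
RVP_blend = 7.6679^(1/1.25) = 5.102

5.102 psi


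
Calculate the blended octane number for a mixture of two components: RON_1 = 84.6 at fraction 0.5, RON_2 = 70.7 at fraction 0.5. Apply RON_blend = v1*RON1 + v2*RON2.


Linear blending: RON_blend = sum(vi * RONi)
Contribution 1: 0.5 * 84.6 = 42.3
Contribution 2: 0.5 * 70.7 = 35.35
RON_blend = 42.3 + 35.35 = 77.65

77.65


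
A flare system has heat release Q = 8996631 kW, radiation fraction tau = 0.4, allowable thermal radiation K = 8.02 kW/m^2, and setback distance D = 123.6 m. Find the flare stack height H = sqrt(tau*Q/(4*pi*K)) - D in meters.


tau*Q/(4*pi*K) = 0.4 * 8996631 / (4 * pi * 8.02) = 35707.2
sqrt(35707.2) = 188.963
H = 188.963 - 123.6 = 65.36

65.36 m


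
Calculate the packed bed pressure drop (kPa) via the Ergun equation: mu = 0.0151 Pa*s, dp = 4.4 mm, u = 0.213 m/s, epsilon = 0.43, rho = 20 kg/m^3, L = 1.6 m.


dp = 4.4 mm = 0.0044 m
Viscous term = 150*0.0151*0.213*(1-0.43)^2 / (0.0044^2*0.43^3) = 101833
Inertial term = 1.75*20*0.213^2*(1-0.43) / (0.0044*0.43^3) = 2587.28
dP/L = 101833 + 2587.28 = 104420 Pa/m
dP = 104420 * 1.6 / 1000 = 167.1 kPa

167.1 kPa


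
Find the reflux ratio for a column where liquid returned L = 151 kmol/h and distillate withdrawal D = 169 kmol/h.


Reflux ratio definition: R = L / D (liquid returned / distillate withdrawn)
L = 151 kmol/h, D = 169 kmol/h
R = 151 / 169 = 0.8935

0.8935


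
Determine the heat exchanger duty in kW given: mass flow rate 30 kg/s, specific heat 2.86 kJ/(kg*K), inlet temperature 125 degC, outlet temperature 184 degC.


Q = m_dot * cp * delta_T
delta_T = 184 - 125 = 59 K
Q = 30 * 2.86 * 59
= 85.8 * 59
= 5062.2 kW

5062.2 kW


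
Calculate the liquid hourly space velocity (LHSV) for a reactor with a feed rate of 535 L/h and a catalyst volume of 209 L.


LHSV = volumetric feed rate / catalyst volume
= 535 L/h / 209 L
= 2.560 h^-1

2.560 h^-1


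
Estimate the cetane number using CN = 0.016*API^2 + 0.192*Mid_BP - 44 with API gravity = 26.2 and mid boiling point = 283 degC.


CN = 0.016 * 26.2^2 + 0.192 * 283 - 44
CN = 10.98304 + 54.336 - 44 = 21.31904

21.31904


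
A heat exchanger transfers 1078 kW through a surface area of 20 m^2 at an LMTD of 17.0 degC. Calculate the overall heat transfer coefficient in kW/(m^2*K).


From Q = U*A*LMTD, U = Q / (A * LMTD)
U = 1078 / (20 * 17.0) = 1078 / 340 = 3.171

3.171 kW/(m^2*K)


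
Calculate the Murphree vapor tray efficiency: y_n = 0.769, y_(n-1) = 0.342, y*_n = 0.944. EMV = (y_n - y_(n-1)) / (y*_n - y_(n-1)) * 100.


Murphree vapor efficiency: EMV = (y_n - y_(n-1)) / (y*_n - y_(n-1)) * 100
EMV = (0.769 - 0.342) / (0.944 - 0.342) * 100 = 0.427 / 0.602 * 100 = 70.93

70.93 %


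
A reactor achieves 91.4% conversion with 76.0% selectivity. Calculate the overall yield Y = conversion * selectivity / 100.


Overall yield = conversion (%) * selectivity (%) / 100
Conversion = 91.4%, Selectivity = 76.0%
Y = 91.4 * 76.0 / 100
= 69.464 %

69.464 %


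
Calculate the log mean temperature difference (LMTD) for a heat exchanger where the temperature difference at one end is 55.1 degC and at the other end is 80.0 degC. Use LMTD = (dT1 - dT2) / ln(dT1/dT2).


LMTD = (dT1 - dT2) / ln(dT1/dT2)
= (55.1 - 80.0) / ln(55.1 / 80.0) = -24.9 / -0.372877 = 66.78

66.78 degC


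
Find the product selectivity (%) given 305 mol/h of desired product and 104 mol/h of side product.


Selectivity = desired / (desired + undesired) * 100
Total products = 305 + 104 = 409 mol/h
S = 305 / 409 * 100
= 0.7457 * 100
= 74.57 %

74.57 %


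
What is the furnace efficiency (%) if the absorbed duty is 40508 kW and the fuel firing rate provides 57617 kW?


Furnace efficiency = Q_absorbed / Q_fuel * 100
= 40508 / 57617 * 100 = 70.31

70.31 %


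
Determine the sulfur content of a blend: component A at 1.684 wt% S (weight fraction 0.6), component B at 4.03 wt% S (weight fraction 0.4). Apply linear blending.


Linear sulfur blending: S_blend = x1*S1 + x2*S2
Contribution 1: 0.6 * 1.684 = 1.0104 wt%
Contribution 2: 0.4 * 4.03 = 1.612 wt%
S_blend = 1.0104 + 1.612 = 2.6224

2.6224 wt%


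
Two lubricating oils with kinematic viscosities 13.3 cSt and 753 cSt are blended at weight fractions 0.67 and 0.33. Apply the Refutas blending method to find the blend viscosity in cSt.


Refutas method: VBN_i = 14.534*ln(ln(visc_i + 0.8)) + 10.975, blended linearly by mass fraction; since VBN is linear in VBI_i = ln(ln(visc_i + 0.8)) and the fractions sum to 1, blend VBI directly: visc = exp(exp(VBI_blend)) - 0.8
VBI_1 = ln(ln(13.3 + 0.8)) = 0.973115
VBI_2 = ln(ln(753 + 0.8)) = 1.89087
VBI_blend = 0.67 * 0.973115 + 0.33 * 1.89087 = 1.27597
visc_blend = exp(exp(1.27597)) - 0.8 = 35.15

35.15 cSt


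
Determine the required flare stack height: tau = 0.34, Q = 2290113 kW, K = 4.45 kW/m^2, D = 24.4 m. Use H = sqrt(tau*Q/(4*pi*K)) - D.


tau*Q/(4*pi*K) = 0.34 * 2290113 / (4 * pi * 4.45) = 13924.1
sqrt(13924.1) = 118
H = 118 - 24.4 = 93.60

93.60 m


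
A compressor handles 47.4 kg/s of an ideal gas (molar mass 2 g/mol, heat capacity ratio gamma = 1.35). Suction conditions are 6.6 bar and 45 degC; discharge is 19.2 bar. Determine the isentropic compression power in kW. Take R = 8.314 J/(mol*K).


Isentropic work: W = m*(gamma/(gamma-1))*(R*T1/MW)*((P2/P1)^((gamma-1)/gamma) - 1)
T1 = 45 + 273.15 = 318.15 K
Pressure ratio = 19.2 / 6.6 = 2.90909
Exponent = (1.35 - 1)/1.35 = 0.259259
(P2/P1)^exp - 1 = 2.90909^0.259259 - 1 = 0.318965
W = 47.4 * 1.35 / 0.35 * 8.314 * 318.15 / 2 * 0.318965 = 77130

77130 kW


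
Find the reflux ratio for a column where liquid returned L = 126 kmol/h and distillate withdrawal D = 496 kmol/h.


Reflux ratio definition: R = L / D (liquid returned / distillate withdrawn)
L = 126 kmol/h, D = 496 kmol/h
R = 126 / 496 = 0.2540

0.2540


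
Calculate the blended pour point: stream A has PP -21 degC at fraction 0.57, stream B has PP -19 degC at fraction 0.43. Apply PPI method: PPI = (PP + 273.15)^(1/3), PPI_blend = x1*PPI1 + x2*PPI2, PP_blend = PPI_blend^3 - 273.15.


PPI_1 = (-21 + 273.15)^(1/3) = 6.317613
PPI_2 = (-19 + 273.15)^(1/3) = 6.334272
PPI_blend = 0.57 * 6.317613 + 0.43 * 6.334272 = 6.324776
PP_blend = 6.324776^3 - 273.15 = 253.0087 - 273.15 = -20.14

-20.14 degC


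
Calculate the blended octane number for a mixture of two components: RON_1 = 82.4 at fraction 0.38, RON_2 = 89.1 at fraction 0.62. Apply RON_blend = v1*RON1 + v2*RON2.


Linear blending: RON_blend = sum(vi * RONi)
Contribution 1: 0.38 * 82.4 = 31.312
Contribution 2: 0.62 * 89.1 = 55.242
RON_blend = 31.312 + 55.242 = 86.554

86.554


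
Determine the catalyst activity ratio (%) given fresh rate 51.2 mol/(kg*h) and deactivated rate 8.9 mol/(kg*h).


Activity (%) = (rate_used / rate_fresh) * 100
rate_used = 8.9, rate_fresh = 51.2
= (8.9 / 51.2) * 100
= 0.1738 * 100 = 17.38

17.38 %


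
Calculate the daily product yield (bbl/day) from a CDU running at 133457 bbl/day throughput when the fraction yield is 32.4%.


Crude throughput = 133457 bbl/day
Fraction yield = 32.4%
yield = throughput * fraction / 100
yield = 133457 * 32.4 / 100 = 43240.068

43240.068 bbl/day


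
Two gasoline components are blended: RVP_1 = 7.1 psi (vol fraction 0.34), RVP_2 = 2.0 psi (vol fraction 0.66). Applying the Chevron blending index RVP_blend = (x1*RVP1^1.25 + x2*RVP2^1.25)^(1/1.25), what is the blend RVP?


Chevron index: RVP_blend = (sum xi*RVPi^1.25)^(1/1.25)
RVP^1.25 terms: 0.34 * 7.1^1.25 + 0.66 * 2.0^1.25 = 5.51026
RVP_blend = 5.51026^(1/1.25) = 3.917

3.917 psi


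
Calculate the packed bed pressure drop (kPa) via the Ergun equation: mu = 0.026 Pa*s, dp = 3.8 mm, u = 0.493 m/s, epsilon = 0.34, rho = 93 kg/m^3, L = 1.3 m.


dp = 3.8 mm = 0.0038 m
Viscous term = 150*0.026*0.493*(1-0.34)^2 / (0.0038^2*0.34^3) = 1475690
Inertial term = 1.75*93*0.493^2*(1-0.34) / (0.0038*0.34^3) = 174799
dP/L = 1475690 + 174799 = 1650490 Pa/m
dP = 1650490 * 1.3 / 1000 = 2146 kPa

2146 kPa


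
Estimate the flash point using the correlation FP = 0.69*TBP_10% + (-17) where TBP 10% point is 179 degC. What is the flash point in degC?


FP = 0.69 * 179 + (-17) = 106.51

106.51 degC


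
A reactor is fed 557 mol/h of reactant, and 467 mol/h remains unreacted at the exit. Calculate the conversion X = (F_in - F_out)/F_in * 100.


X = (F_in - F_out) / F_in * 100
Moles reacted = 557 - 467 = 90
X = 90 / 557 * 100
= 0.1616 * 100
= 16.16 %

16.16 %


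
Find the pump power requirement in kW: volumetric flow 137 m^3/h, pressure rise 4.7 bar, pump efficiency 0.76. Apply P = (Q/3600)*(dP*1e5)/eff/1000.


Q = 137 / 3600 = 0.0380556 m^3/s
P = 0.0380556 * (4.7 * 1e5) / 0.76 / 1000 = 23.53

23.53 kW


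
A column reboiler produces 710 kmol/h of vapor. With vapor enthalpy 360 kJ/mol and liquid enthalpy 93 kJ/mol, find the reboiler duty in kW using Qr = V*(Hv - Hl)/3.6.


Qr = 710 * (360 - 93) / 3.6 = 710 * 267 / 3.6 = 52660

52660 kW


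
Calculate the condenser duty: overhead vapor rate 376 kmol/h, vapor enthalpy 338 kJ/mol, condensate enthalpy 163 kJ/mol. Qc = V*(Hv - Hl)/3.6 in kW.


Qc = 376 * (338 - 163) / 3.6 = 376 * 175 / 3.6 = 18280

18280 kW


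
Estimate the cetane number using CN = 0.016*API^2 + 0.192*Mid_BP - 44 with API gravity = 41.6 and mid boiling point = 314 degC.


CN = 0.016 * 41.6^2 + 0.192 * 314 - 44
CN = 27.68896 + 60.288 - 44 = 43.97696

43.97696


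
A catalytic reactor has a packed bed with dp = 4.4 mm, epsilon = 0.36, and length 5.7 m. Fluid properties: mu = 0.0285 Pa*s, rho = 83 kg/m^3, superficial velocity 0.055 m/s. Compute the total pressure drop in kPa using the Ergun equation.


dp = 4.4 mm = 0.0044 m
Viscous term = 150*0.0285*0.055*(1-0.36)^2 / (0.0044^2*0.36^3) = 106622
Inertial term = 1.75*83*0.055^2*(1-0.36) / (0.0044*0.36^3) = 1369.81
dP/L = 106622 + 1369.81 = 107992 Pa/m
dP = 107992 * 5.7 / 1000 = 615.6 kPa

615.6 kPa


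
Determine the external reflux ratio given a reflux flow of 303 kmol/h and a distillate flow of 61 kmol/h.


Reflux ratio definition: R = L / D (liquid returned / distillate withdrawn)
L = 303 kmol/h, D = 61 kmol/h
R = 303 / 61 = 4.967

4.967


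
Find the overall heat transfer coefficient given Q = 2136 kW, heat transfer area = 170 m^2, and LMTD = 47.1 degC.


From Q = U*A*LMTD, U = Q / (A * LMTD)
U = 2136 / (170 * 47.1) = 2136 / 8007 = 0.2668

0.2668 kW/(m^2*K)


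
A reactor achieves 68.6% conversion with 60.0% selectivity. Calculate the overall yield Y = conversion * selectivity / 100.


Overall yield = conversion (%) * selectivity (%) / 100
Conversion = 68.6%, Selectivity = 60.0%
Y = 68.6 * 60.0 / 100
= 41.16 %

41.16 %


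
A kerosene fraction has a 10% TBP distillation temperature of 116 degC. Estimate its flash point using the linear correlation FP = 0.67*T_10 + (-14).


FP = 0.67 * 116 + (-14) = 63.72

63.72 degC


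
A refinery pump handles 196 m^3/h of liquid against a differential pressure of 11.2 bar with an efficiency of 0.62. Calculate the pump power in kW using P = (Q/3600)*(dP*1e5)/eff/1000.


Q = 196 / 3600 = 0.0544444 m^3/s
P = 0.0544444 * (11.2 * 1e5) / 0.62 / 1000 = 98.35

98.35 kW


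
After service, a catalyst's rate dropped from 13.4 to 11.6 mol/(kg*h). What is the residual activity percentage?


Activity (%) = (rate_used / rate_fresh) * 100
rate_used = 11.6, rate_fresh = 13.4
= (11.6 / 13.4) * 100
= 0.8657 * 100 = 86.57

86.57 %


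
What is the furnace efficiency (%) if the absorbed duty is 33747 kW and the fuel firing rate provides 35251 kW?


Furnace efficiency = Q_absorbed / Q_fuel * 100
= 33747 / 35251 * 100 = 95.73

95.73 %


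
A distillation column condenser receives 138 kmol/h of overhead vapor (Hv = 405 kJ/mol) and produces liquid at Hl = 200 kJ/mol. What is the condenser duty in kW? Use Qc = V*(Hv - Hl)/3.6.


Qc = 138 * (405 - 200) / 3.6 = 138 * 205 / 3.6 = 7858

7858 kW


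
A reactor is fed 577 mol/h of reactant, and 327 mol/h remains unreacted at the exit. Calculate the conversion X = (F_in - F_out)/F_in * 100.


X = (F_in - F_out) / F_in * 100
Moles reacted = 577 - 327 = 250
X = 250 / 577 * 100
= 0.4333 * 100
= 43.33 %

43.33 %


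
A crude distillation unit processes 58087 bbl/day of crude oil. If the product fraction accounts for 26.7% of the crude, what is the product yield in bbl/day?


Crude throughput = 58087 bbl/day
Fraction yield = 26.7%
yield = throughput * fraction / 100
yield = 58087 * 26.7 / 100 = 15509.229

15509.229 bbl/day


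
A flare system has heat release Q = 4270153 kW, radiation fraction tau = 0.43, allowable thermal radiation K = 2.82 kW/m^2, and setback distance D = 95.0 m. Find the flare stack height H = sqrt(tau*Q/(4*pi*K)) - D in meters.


tau*Q/(4*pi*K) = 0.43 * 4270153 / (4 * pi * 2.82) = 51814.7
sqrt(51814.7) = 227.628
H = 227.628 - 95.0 = 132.6

132.6 m


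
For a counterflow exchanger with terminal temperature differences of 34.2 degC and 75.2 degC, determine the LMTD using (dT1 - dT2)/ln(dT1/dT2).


LMTD = (dT1 - dT2) / ln(dT1/dT2)
= (34.2 - 75.2) / ln(34.2 / 75.2) = -41 / -0.787926 = 52.04

52.04 degC


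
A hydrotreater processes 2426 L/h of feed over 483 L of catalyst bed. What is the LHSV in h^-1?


LHSV = volumetric feed rate / catalyst volume
= 2426 L/h / 483 L
= 5.023 h^-1

5.023 h^-1


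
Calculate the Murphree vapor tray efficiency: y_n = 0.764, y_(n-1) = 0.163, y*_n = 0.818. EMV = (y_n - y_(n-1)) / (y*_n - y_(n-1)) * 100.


Murphree vapor efficiency: EMV = (y_n - y_(n-1)) / (y*_n - y_(n-1)) * 100
EMV = (0.764 - 0.163) / (0.818 - 0.163) * 100 = 0.601 / 0.655 * 100 = 91.76

91.76 %


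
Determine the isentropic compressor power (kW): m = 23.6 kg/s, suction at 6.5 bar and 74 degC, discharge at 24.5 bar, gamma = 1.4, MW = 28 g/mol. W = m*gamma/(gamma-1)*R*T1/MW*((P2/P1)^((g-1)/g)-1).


Isentropic work: W = m*(gamma/(gamma-1))*(R*T1/MW)*((P2/P1)^((gamma-1)/gamma) - 1)
T1 = 74 + 273.15 = 347.15 K
Pressure ratio = 24.5 / 6.5 = 3.76923
Exponent = (1.4 - 1)/1.4 = 0.285714
(P2/P1)^exp - 1 = 3.76923^0.285714 - 1 = 0.460977
W = 23.6 * 1.4 / 0.4 * 8.314 * 347.15 / 28 * 0.460977 = 3925

3925 kW


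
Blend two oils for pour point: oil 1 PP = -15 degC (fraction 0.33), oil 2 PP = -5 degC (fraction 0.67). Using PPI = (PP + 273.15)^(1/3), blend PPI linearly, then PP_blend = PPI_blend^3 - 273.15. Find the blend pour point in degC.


PPI_1 = (-15 + 273.15)^(1/3) = 6.36733
PPI_2 = (-5 + 273.15)^(1/3) = 6.448508
PPI_blend = 0.33 * 6.36733 + 0.67 * 6.448508 = 6.421719
PP_blend = 6.421719^3 - 273.15 = 264.8219 - 273.15 = -8.33

-8.33 degC


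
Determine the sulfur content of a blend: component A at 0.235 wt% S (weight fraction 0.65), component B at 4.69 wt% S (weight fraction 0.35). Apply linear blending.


Linear sulfur blending: S_blend = x1*S1 + x2*S2
Contribution 1: 0.65 * 0.235 = 0.15275 wt%
Contribution 2: 0.35 * 4.69 = 1.6415 wt%
S_blend = 0.15275 + 1.6415 = 1.79425

1.79425 wt%


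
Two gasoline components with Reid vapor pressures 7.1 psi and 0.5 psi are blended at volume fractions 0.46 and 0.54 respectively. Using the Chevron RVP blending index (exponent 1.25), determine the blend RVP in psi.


Chevron index: RVP_blend = (sum xi*RVPi^1.25)^(1/1.25)
RVP^1.25 terms: 0.46 * 7.1^1.25 + 0.54 * 0.5^1.25 = 5.55831
RVP_blend = 5.55831^(1/1.25) = 3.944

3.944 psi


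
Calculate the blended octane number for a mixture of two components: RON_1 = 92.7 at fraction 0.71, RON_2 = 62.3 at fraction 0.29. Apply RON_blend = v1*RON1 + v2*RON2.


Linear blending: RON_blend = sum(vi * RONi)
Contribution 1: 0.71 * 92.7 = 65.817
Contribution 2: 0.29 * 62.3 = 18.067
RON_blend = 65.817 + 18.067 = 83.884

83.884


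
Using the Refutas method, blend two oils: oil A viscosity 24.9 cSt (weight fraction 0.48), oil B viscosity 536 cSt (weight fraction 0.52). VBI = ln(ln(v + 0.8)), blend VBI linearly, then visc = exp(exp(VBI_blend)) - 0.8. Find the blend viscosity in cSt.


Refutas method: VBN_i = 14.534*ln(ln(visc_i + 0.8)) + 10.975, blended linearly by mass fraction; since VBN is linear in VBI_i = ln(ln(visc_i + 0.8)) and the fractions sum to 1, blend VBI directly: visc = exp(exp(VBI_blend)) - 0.8
VBI_1 = ln(ln(24.9 + 0.8)) = 1.17757
VBI_2 = ln(ln(536 + 0.8)) = 1.83827
VBI_blend = 0.48 * 1.17757 + 0.52 * 1.83827 = 1.52113
visc_blend = exp(exp(1.52113)) - 0.8 = 96.46

96.46 cSt


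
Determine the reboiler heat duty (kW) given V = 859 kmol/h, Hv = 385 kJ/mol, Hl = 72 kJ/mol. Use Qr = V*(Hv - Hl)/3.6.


Qr = 859 * (385 - 72) / 3.6 = 859 * 313 / 3.6 = 74690

74690 kW


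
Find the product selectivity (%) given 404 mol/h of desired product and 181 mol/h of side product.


Selectivity = desired / (desired + undesired) * 100
Total products = 404 + 181 = 585 mol/h
S = 404 / 585 * 100
= 0.6906 * 100
= 69.06 %

69.06 %


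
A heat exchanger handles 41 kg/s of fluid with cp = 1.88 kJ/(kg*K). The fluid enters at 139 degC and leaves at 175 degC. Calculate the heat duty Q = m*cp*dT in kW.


Q = m_dot * cp * delta_T
delta_T = 175 - 139 = 36 K
Q = 41 * 1.88 * 36
= 77.08 * 36
= 2774.88 kW

2774.88 kW


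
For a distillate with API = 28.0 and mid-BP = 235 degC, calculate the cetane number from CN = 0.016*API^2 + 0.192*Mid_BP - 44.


CN = 0.016 * 28.0^2 + 0.192 * 235 - 44
CN = 12.544 + 45.12 - 44 = 13.664

13.664


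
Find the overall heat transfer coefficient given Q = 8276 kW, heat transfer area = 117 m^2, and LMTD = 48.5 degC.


From Q = U*A*LMTD, U = Q / (A * LMTD)
U = 8276 / (117 * 48.5) = 8276 / 5674.5 = 1.458

1.458 kW/(m^2*K)


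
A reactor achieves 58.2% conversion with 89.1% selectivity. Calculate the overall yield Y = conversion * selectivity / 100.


Overall yield = conversion (%) * selectivity (%) / 100
Conversion = 58.2%, Selectivity = 89.1%
Y = 58.2 * 89.1 / 100
= 51.8562 %

51.8562 %


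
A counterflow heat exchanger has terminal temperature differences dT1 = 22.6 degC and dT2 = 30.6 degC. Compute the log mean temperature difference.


LMTD = (dT1 - dT2) / ln(dT1/dT2)
= (22.6 - 30.6) / ln(22.6 / 30.6) = -8 / -0.30305 = 26.40

26.40 degC


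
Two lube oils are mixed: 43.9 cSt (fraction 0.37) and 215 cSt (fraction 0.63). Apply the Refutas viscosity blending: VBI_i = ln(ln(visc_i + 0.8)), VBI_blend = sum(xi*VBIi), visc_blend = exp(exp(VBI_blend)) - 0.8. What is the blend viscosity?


Refutas method: VBN_i = 14.534*ln(ln(visc_i + 0.8)) + 10.975, blended linearly by mass fraction; since VBN is linear in VBI_i = ln(ln(visc_i + 0.8)) and the fractions sum to 1, blend VBI directly: visc = exp(exp(VBI_blend)) - 0.8
VBI_1 = ln(ln(43.9 + 0.8)) = 1.33499
VBI_2 = ln(ln(215 + 0.8)) = 1.68164
VBI_blend = 0.37 * 1.33499 + 0.63 * 1.68164 = 1.55338
visc_blend = exp(exp(1.55338)) - 0.8 = 112.2

112.2 cSt


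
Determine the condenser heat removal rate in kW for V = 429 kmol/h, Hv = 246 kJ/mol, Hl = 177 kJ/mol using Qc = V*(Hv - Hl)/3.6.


Qc = 429 * (246 - 177) / 3.6 = 429 * 69 / 3.6 = 8222

8222 kW


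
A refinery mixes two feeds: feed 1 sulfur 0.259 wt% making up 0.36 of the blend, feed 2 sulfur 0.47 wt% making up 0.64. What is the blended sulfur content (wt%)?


Linear sulfur blending: S_blend = x1*S1 + x2*S2
Contribution 1: 0.36 * 0.259 = 0.09324 wt%
Contribution 2: 0.64 * 0.47 = 0.3008 wt%
S_blend = 0.09324 + 0.3008 = 0.39404

0.39404 wt%


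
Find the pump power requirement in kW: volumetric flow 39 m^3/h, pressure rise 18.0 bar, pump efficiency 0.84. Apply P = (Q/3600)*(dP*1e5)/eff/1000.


Q = 39 / 3600 = 0.0108333 m^3/s
P = 0.0108333 * (18.0 * 1e5) / 0.84 / 1000 = 23.21

23.21 kW


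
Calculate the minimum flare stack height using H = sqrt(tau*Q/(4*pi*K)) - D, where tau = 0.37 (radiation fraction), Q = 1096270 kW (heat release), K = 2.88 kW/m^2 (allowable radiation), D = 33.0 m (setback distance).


tau*Q/(4*pi*K) = 0.37 * 1096270 / (4 * pi * 2.88) = 11207.7
sqrt(11207.7) = 105.866
H = 105.866 - 33.0 = 72.87

72.87 m


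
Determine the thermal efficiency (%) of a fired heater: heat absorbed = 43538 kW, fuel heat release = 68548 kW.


Furnace efficiency = Q_absorbed / Q_fuel * 100
= 43538 / 68548 * 100 = 63.51

63.51 %


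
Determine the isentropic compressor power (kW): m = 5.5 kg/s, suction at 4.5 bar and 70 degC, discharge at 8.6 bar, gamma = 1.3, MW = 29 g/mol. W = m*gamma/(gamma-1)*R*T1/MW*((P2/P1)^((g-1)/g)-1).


Isentropic work: W = m*(gamma/(gamma-1))*(R*T1/MW)*((P2/P1)^((gamma-1)/gamma) - 1)
T1 = 70 + 273.15 = 343.15 K
Pressure ratio = 8.6 / 4.5 = 1.91111
Exponent = (1.3 - 1)/1.3 = 0.230769
(P2/P1)^exp - 1 = 1.91111^0.230769 - 1 = 0.161213
W = 5.5 * 1.3 / 0.3 * 8.314 * 343.15 / 29 * 0.161213 = 378.0

378.0 kW


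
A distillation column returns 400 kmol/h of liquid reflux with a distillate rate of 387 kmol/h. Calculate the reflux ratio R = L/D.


Reflux ratio definition: R = L / D (liquid returned / distillate withdrawn)
L = 400 kmol/h, D = 387 kmol/h
R = 400 / 387 = 1.034

1.034


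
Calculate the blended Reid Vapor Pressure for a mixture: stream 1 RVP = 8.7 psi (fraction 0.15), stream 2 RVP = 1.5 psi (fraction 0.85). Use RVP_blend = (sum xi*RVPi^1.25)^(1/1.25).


Chevron index: RVP_blend = (sum xi*RVPi^1.25)^(1/1.25)
RVP^1.25 terms: 0.15 * 8.7^1.25 + 0.85 * 1.5^1.25 = 3.65227
RVP_blend = 3.65227^(1/1.25) = 2.819

2.819 psi


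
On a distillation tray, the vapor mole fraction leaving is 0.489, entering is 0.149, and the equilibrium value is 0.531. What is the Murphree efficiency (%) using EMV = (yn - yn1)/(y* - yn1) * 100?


Murphree vapor efficiency: EMV = (y_n - y_(n-1)) / (y*_n - y_(n-1)) * 100
EMV = (0.489 - 0.149) / (0.531 - 0.149) * 100 = 0.34 / 0.382 * 100 = 89.01

89.01 %


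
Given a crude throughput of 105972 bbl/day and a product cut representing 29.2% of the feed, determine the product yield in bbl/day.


Crude throughput = 105972 bbl/day
Fraction yield = 29.2%
yield = throughput * fraction / 100
yield = 105972 * 29.2 / 100 = 30943.824

30943.824 bbl/day


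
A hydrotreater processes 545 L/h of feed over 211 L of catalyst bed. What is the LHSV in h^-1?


LHSV = volumetric feed rate / catalyst volume
= 545 L/h / 211 L
= 2.583 h^-1

2.583 h^-1


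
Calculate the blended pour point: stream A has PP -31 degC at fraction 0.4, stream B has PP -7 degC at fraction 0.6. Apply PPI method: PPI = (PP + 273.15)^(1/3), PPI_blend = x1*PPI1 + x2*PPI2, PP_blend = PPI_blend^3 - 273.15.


PPI_1 = (-31 + 273.15)^(1/3) = 6.232967
PPI_2 = (-7 + 273.15)^(1/3) = 6.432436
PPI_blend = 0.4 * 6.232967 + 0.6 * 6.432436 = 6.352648
PP_blend = 6.352648^3 - 273.15 = 256.3683 - 273.15 = -16.78

-16.78 degC


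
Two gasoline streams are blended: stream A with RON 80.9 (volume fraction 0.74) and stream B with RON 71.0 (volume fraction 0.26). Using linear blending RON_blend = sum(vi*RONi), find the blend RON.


Linear blending: RON_blend = sum(vi * RONi)
Contribution 1: 0.74 * 80.9 = 59.866
Contribution 2: 0.26 * 71.0 = 18.46
RON_blend = 59.866 + 18.46 = 78.326

78.326


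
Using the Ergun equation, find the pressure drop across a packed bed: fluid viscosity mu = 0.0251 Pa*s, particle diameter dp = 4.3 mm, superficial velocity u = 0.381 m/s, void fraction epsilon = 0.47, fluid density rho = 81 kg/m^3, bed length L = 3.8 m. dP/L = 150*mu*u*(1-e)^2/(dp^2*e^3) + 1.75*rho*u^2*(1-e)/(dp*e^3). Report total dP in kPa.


dp = 4.3 mm = 0.0043 m
Viscous term = 150*0.0251*0.381*(1-0.47)^2 / (0.0043^2*0.47^3) = 209899
Inertial term = 1.75*81*0.381^2*(1-0.47) / (0.0043*0.47^3) = 24427.9
dP/L = 209899 + 24427.9 = 234327 Pa/m
dP = 234327 * 3.8 / 1000 = 890.4 kPa

890.4 kPa


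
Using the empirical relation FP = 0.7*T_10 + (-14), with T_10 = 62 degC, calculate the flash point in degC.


FP = 0.7 * 62 + (-14) = 29.4

29.4 degC


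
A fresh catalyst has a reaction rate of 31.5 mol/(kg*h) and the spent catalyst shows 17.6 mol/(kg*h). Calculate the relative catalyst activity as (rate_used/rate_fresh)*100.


Activity (%) = (rate_used / rate_fresh) * 100
rate_used = 17.6, rate_fresh = 31.5
= (17.6 / 31.5) * 100
= 0.5587 * 100 = 55.87

55.87 %


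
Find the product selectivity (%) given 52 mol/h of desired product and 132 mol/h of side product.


Selectivity = desired / (desired + undesired) * 100
Total products = 52 + 132 = 184 mol/h
S = 52 / 184 * 100
= 0.2826 * 100
= 28.26 %

28.26 %


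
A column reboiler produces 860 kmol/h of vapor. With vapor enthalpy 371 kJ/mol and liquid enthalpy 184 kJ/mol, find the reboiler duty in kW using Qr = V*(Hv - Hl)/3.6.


Qr = 860 * (371 - 184) / 3.6 = 860 * 187 / 3.6 = 44670

44670 kW


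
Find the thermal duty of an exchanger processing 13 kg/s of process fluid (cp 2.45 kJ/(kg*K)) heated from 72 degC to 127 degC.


Q = m_dot * cp * delta_T
delta_T = 127 - 72 = 55 K
Q = 13 * 2.45 * 55
= 31.85 * 55
= 1751.75 kW

1751.75 kW


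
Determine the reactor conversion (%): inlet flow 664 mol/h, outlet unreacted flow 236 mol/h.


X = (F_in - F_out) / F_in * 100
Moles reacted = 664 - 236 = 428
X = 428 / 664 * 100
= 0.6446 * 100
= 64.46 %

64.46 %


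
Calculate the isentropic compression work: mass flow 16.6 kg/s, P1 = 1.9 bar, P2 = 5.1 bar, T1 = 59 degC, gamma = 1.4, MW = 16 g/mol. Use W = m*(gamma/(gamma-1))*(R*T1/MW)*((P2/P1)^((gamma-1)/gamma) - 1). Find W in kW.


Isentropic work: W = m*(gamma/(gamma-1))*(R*T1/MW)*((P2/P1)^((gamma-1)/gamma) - 1)
T1 = 59 + 273.15 = 332.15 K
Pressure ratio = 5.1 / 1.9 = 2.68421
Exponent = (1.4 - 1)/1.4 = 0.285714
(P2/P1)^exp - 1 = 2.68421^0.285714 - 1 = 0.325925
W = 16.6 * 1.4 / 0.4 * 8.314 * 332.15 / 16 * 0.325925 = 3268

3268 kW


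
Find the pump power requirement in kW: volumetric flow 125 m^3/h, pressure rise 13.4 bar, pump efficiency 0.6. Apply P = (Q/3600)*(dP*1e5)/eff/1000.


Q = 125 / 3600 = 0.0347222 m^3/s
P = 0.0347222 * (13.4 * 1e5) / 0.6 / 1000 = 77.55

77.55 kW


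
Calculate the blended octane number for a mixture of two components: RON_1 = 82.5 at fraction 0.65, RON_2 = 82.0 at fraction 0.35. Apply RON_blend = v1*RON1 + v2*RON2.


Linear blending: RON_blend = sum(vi * RONi)
Contribution 1: 0.65 * 82.5 = 53.625
Contribution 2: 0.35 * 82.0 = 28.7
RON_blend = 53.625 + 28.7 = 82.325

82.325


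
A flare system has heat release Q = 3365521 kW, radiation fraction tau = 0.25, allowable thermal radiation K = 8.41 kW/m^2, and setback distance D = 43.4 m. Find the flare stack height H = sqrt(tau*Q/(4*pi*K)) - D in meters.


tau*Q/(4*pi*K) = 0.25 * 3365521 / (4 * pi * 8.41) = 7961.35
sqrt(7961.35) = 89.2264
H = 89.2264 - 43.4 = 45.83

45.83 m


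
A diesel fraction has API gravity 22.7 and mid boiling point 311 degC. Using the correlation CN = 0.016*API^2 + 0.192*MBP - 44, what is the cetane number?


CN = 0.016 * 22.7^2 + 0.192 * 311 - 44
CN = 8.24464 + 59.712 - 44 = 23.95664

23.95664


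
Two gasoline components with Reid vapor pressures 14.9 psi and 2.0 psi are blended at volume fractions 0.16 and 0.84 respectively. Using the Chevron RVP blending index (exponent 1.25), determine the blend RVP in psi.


Chevron index: RVP_blend = (sum xi*RVPi^1.25)^(1/1.25)
RVP^1.25 terms: 0.16 * 14.9^1.25 + 0.84 * 2.0^1.25 = 6.68172
RVP_blend = 6.68172^(1/1.25) = 4.570

4.570 psi


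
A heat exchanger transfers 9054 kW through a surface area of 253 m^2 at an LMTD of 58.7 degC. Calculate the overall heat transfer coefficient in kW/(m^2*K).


From Q = U*A*LMTD, U = Q / (A * LMTD)
U = 9054 / (253 * 58.7) = 9054 / 14851.1 = 0.6097

0.6097 kW/(m^2*K)


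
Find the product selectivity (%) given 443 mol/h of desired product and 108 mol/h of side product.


Selectivity = desired / (desired + undesired) * 100
Total products = 443 + 108 = 551 mol/h
S = 443 / 551 * 100
= 0.8040 * 100
= 80.40 %

80.40 %


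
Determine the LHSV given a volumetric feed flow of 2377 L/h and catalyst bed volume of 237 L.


LHSV = volumetric feed rate / catalyst volume
= 2377 L/h / 237 L
= 10.03 h^-1

10.03 h^-1


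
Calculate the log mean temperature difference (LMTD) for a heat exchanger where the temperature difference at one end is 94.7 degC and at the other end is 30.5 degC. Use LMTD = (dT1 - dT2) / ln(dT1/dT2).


LMTD = (dT1 - dT2) / ln(dT1/dT2)
= (94.7 - 30.5) / ln(94.7 / 30.5) = 64.2 / 1.13299 = 56.66

56.66 degC


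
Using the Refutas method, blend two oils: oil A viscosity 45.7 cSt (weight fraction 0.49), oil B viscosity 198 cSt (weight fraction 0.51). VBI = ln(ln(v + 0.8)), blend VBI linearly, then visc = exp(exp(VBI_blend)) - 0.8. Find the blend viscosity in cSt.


Refutas method: VBN_i = 14.534*ln(ln(visc_i + 0.8)) + 10.975, blended linearly by mass fraction; since VBN is linear in VBI_i = ln(ln(visc_i + 0.8)) and the fractions sum to 1, blend VBI directly: visc = exp(exp(VBI_blend)) - 0.8
VBI_1 = ln(ln(45.7 + 0.8)) = 1.34533
VBI_2 = ln(ln(198 + 0.8)) = 1.66625
VBI_blend = 0.49 * 1.34533 + 0.51 * 1.66625 = 1.509
visc_blend = exp(exp(1.509)) - 0.8 = 91.24

91.24 cSt


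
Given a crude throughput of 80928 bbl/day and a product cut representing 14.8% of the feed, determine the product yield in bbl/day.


Crude throughput = 80928 bbl/day
Fraction yield = 14.8%
yield = throughput * fraction / 100
yield = 80928 * 14.8 / 100 = 11977.344

11977.344 bbl/day


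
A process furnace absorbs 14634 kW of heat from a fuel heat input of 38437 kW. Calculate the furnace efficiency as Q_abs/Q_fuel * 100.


Furnace efficiency = Q_absorbed / Q_fuel * 100
= 14634 / 38437 * 100 = 38.07

38.07 %


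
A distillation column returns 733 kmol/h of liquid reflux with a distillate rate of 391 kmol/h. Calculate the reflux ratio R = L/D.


Reflux ratio definition: R = L / D (liquid returned / distillate withdrawn)
L = 733 kmol/h, D = 391 kmol/h
R = 733 / 391 = 1.875

1.875


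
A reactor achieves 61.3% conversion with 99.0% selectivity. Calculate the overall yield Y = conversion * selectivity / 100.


Overall yield = conversion (%) * selectivity (%) / 100
Conversion = 61.3%, Selectivity = 99.0%
Y = 61.3 * 99.0 / 100
= 60.687 %

60.687 %


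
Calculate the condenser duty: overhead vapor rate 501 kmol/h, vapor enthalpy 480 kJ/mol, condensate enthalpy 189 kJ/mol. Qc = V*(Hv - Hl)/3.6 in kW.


Qc = 501 * (480 - 189) / 3.6 = 501 * 291 / 3.6 = 40500

40500 kW


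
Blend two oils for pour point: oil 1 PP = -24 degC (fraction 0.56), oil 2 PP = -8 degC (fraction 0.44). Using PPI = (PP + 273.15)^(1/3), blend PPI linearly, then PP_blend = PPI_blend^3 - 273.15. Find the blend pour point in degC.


PPI_1 = (-24 + 273.15)^(1/3) = 6.292458
PPI_2 = (-8 + 273.15)^(1/3) = 6.42437
PPI_blend = 0.56 * 6.292458 + 0.44 * 6.42437 = 6.350499
PP_blend = 6.350499^3 - 273.15 = 256.1082 - 273.15 = -17.04

-17.04 degC


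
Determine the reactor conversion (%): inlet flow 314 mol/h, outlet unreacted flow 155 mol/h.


X = (F_in - F_out) / F_in * 100
Moles reacted = 314 - 155 = 159
X = 159 / 314 * 100
= 0.5064 * 100
= 50.64 %

50.64 %


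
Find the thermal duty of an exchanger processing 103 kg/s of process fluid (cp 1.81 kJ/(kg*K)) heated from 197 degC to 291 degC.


Q = m_dot * cp * delta_T
delta_T = 291 - 197 = 94 K
Q = 103 * 1.81 * 94
= 186.43 * 94
= 17524.42 kW

17524.42 kW


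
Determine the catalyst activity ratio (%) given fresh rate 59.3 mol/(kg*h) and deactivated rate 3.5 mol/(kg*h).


Activity (%) = (rate_used / rate_fresh) * 100
rate_used = 3.5, rate_fresh = 59.3
= (3.5 / 59.3) * 100
= 0.05902 * 100 = 5.902

5.902 %


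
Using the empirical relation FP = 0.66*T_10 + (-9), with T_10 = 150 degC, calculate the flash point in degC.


FP = 0.66 * 150 + (-9) = 90

90 degC


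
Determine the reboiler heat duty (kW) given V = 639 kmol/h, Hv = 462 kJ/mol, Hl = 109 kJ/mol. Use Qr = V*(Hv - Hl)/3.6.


Qr = 639 * (462 - 109) / 3.6 = 639 * 353 / 3.6 = 62660

62660 kW


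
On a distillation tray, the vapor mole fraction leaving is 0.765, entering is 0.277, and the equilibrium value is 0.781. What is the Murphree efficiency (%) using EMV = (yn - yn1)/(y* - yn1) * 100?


Murphree vapor efficiency: EMV = (y_n - y_(n-1)) / (y*_n - y_(n-1)) * 100
EMV = (0.765 - 0.277) / (0.781 - 0.277) * 100 = 0.488 / 0.504 * 100 = 96.83

96.83 %


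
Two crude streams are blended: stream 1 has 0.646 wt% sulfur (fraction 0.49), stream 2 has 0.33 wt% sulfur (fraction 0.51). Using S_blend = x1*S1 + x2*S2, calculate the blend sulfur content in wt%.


Linear sulfur blending: S_blend = x1*S1 + x2*S2
Contribution 1: 0.49 * 0.646 = 0.31654 wt%
Contribution 2: 0.51 * 0.33 = 0.1683 wt%
S_blend = 0.31654 + 0.1683 = 0.48484

0.48484 wt%


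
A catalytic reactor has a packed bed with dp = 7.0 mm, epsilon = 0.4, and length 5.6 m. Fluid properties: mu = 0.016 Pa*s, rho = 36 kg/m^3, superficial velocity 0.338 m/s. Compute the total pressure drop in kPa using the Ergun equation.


dp = 7.0 mm = 0.007 m
Viscous term = 150*0.016*0.338*(1-0.4)^2 / (0.007^2*0.4^3) = 93122.4
Inertial term = 1.75*36*0.338^2*(1-0.4) / (0.007*0.4^3) = 9639.34
dP/L = 93122.4 + 9639.34 = 102762 Pa/m
dP = 102762 * 5.6 / 1000 = 575.5 kPa

575.5 kPa


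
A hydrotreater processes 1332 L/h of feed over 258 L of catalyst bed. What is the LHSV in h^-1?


LHSV = volumetric feed rate / catalyst volume
= 1332 L/h / 258 L
= 5.163 h^-1

5.163 h^-1


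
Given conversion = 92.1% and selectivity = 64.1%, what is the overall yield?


Overall yield = conversion (%) * selectivity (%) / 100
Conversion = 92.1%, Selectivity = 64.1%
Y = 92.1 * 64.1 / 100
= 59.0361 %

59.0361 %


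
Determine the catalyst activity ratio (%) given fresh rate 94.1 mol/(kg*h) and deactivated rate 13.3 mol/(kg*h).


Activity (%) = (rate_used / rate_fresh) * 100
rate_used = 13.3, rate_fresh = 94.1
= (13.3 / 94.1) * 100
= 0.1413 * 100 = 14.13

14.13 %


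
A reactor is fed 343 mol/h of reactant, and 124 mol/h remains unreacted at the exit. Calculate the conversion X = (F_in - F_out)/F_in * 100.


X = (F_in - F_out) / F_in * 100
Moles reacted = 343 - 124 = 219
X = 219 / 343 * 100
= 0.6385 * 100
= 63.85 %

63.85 %


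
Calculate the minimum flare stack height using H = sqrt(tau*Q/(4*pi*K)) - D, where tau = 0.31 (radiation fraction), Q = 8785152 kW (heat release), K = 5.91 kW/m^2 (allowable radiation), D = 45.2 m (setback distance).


tau*Q/(4*pi*K) = 0.31 * 8785152 / (4 * pi * 5.91) = 36670.2
sqrt(36670.2) = 191.495
H = 191.495 - 45.2 = 146.3

146.3 m


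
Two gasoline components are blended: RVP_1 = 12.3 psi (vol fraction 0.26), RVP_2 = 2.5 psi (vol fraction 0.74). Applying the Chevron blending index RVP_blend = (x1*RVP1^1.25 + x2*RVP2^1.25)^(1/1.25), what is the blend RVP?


Chevron index: RVP_blend = (sum xi*RVPi^1.25)^(1/1.25)
RVP^1.25 terms: 0.26 * 12.3^1.25 + 0.74 * 2.5^1.25 = 8.31526
RVP_blend = 8.31526^(1/1.25) = 5.444

5.444 psi


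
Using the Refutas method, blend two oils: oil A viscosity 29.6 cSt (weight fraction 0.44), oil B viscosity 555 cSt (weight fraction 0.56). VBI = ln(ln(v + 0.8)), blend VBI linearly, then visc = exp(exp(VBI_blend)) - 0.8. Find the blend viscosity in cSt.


Refutas method: VBN_i = 14.534*ln(ln(visc_i + 0.8)) + 10.975, blended linearly by mass fraction; since VBN is linear in VBI_i = ln(ln(visc_i + 0.8)) and the fractions sum to 1, blend VBI directly: visc = exp(exp(VBI_blend)) - 0.8
VBI_1 = ln(ln(29.6 + 0.8)) = 1.22801
VBI_2 = ln(ln(555 + 0.8)) = 1.84378
VBI_blend = 0.44 * 1.22801 + 0.56 * 1.84378 = 1.57284
visc_blend = exp(exp(1.57284)) - 0.8 = 123.2

123.2 cSt


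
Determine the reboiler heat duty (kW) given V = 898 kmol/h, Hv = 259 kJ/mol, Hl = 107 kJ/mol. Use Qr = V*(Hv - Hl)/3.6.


Qr = 898 * (259 - 107) / 3.6 = 898 * 152 / 3.6 = 37920

37920 kW


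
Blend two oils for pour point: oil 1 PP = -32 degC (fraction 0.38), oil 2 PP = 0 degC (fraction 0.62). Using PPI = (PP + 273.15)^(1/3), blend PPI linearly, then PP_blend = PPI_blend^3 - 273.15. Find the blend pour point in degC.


PPI_1 = (-32 + 273.15)^(1/3) = 6.224375
PPI_2 = (0 + 273.15)^(1/3) = 6.488342
PPI_blend = 0.38 * 6.224375 + 0.62 * 6.488342 = 6.388035
PP_blend = 6.388035^3 - 273.15 = 260.6765 - 273.15 = -12.47

-12.47 degC


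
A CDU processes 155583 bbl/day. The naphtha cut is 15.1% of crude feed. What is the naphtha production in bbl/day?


Crude throughput = 155583 bbl/day
Fraction yield = 15.1%
yield = throughput * fraction / 100
yield = 155583 * 15.1 / 100 = 23493.033

23493.033 bbl/day


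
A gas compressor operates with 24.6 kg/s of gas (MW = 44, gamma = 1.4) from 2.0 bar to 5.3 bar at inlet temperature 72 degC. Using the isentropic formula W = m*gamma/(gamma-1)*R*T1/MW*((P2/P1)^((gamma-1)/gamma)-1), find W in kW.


Isentropic work: W = m*(gamma/(gamma-1))*(R*T1/MW)*((P2/P1)^((gamma-1)/gamma) - 1)
T1 = 72 + 273.15 = 345.15 K
Pressure ratio = 5.3 / 2.0 = 2.65
Exponent = (1.4 - 1)/1.4 = 0.285714
(P2/P1)^exp - 1 = 2.65^0.285714 - 1 = 0.321074
W = 24.6 * 1.4 / 0.4 * 8.314 * 345.15 / 44 * 0.321074 = 1803

1803 kW


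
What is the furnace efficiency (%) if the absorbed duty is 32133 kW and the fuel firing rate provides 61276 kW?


Furnace efficiency = Q_absorbed / Q_fuel * 100
= 32133 / 61276 * 100 = 52.44

52.44 %


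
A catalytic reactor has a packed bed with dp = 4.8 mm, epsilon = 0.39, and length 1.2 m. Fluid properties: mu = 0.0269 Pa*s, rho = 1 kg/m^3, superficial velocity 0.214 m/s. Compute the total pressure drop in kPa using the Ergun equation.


dp = 4.8 mm = 0.0048 m
Viscous term = 150*0.0269*0.214*(1-0.39)^2 / (0.0048^2*0.39^3) = 235094
Inertial term = 1.75*1*0.214^2*(1-0.39) / (0.0048*0.39^3) = 171.696
dP/L = 235094 + 171.696 = 235266 Pa/m
dP = 235266 * 1.2 / 1000 = 282.3 kPa

282.3 kPa


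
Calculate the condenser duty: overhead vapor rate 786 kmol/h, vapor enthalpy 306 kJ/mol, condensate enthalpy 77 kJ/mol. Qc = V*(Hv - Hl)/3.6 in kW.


Qc = 786 * (306 - 77) / 3.6 = 786 * 229 / 3.6 = 50000

50000 kW


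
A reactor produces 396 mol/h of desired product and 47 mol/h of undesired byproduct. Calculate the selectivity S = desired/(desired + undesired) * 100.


Selectivity = desired / (desired + undesired) * 100
Total products = 396 + 47 = 443 mol/h
S = 396 / 443 * 100
= 0.8939 * 100
= 89.39 %

89.39 %


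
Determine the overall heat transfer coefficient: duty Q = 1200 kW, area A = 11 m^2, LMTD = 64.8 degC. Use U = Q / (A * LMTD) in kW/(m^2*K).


From Q = U*A*LMTD, U = Q / (A * LMTD)
U = 1200 / (11 * 64.8) = 1200 / 712.8 = 1.684

1.684 kW/(m^2*K)
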